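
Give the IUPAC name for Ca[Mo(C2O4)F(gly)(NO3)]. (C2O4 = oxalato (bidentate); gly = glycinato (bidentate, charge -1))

The 1 calcium counter-ion carries a total charge of +2, so each complex ion is 2−.
Ligand charges: 1×oxalato (-2 each), 1×nitrato (-1 each), 1×fluoro (-1 each), 1×glycinato (-1 each); total -5. So Mo + (-5) = 2−, giving Mo = +3.
Ligands are named alphabetically: fluoro before glycinato before nitrato before oxalato.
The complex ion is anionic, so molybdenum takes the -ate form molybdate(III).

calcium fluoro(glycinato)nitratooxalatomolybdate(III)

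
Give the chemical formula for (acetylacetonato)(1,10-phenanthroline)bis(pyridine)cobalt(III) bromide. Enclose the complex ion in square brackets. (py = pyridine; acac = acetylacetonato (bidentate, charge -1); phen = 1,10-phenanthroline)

Ligands: 2 pyridine (py, neutral), 1 acetylacetonato (acac, -1), 1 1,10-phenanthroline (phen, neutral). Ligand charge sum = -1.
Charge balance with bromide (-1) requires 1 complex ion per 2 bromide.

[Co(acac)(phen)(py)2]Br2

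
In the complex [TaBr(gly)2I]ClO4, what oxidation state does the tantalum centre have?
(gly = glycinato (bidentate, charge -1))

+5

1 perchlorate outside the brackets (-1 each) → the complex ion is 1+.
Ligand charges: 1×I = -1; 2×gly = -2; 1×Br = -1; sum -4.
Ta + (-4) = 1+ ⇒ Ta is +5.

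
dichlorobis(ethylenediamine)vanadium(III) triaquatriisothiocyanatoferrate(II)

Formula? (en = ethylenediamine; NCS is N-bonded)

[VCl2(en)2][Fe(H2O)3(NCS)3]

Cation [V…]: ligand charges -2, V(III) ⇒ ion charge 1+.
Anion [Fe…]: ligand charges -3, Fe(II) ⇒ ion charge 1−.
One 1+ cation balances one 1− anion.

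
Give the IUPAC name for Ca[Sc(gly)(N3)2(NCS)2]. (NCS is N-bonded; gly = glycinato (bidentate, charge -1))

calcium diazido(glycinato)diisothiocyanatoscandate(III)

The 1 calcium counter-ion carries a total charge of +2, so each complex ion is 2−.
Ligand charges: 2×isothiocyanato (-1 each), 1×glycinato (-1 each), 2×azido (-1 each); total -5. So Sc + (-5) = 2−, giving Sc = +3.
The complex ion is anionic, so scandium takes the -ate form scandate(III).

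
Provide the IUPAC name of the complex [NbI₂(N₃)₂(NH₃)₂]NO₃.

diamminediazidodiiodoniobium(V) nitrate

The 1 nitrate counter-ion carries a total charge of -1, so each complex ion is 1+.
Ligand charges: 2×ammine (neutral), 2×iodo (-1 each), 2×azido (-1 each); total -4. So Nb + (-4) = 1+, giving Nb = +5.
Ligands are named alphabetically: ammine before azido before iodo.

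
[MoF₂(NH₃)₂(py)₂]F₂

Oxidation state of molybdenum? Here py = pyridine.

2 fluoride outside the brackets (-1 each) → the complex ion is 2+.
Ligand charges: 2×F = -2; 2×py neutral; 2×NH3 neutral; sum -2.
Mo + (-2) = 2+ ⇒ Mo is +4.

+4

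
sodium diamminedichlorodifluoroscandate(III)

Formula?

Ligands: 2 ammine (NH3, neutral), 2 chloro (Cl, -1), 2 fluoro (F, -1). Ligand charge sum = -4.
With Sc in oxidation state +3, the complex ion is [Sc...]^1−.
Charge balance with sodium (+1) requires 1 complex ion per 1 sodium.

Na[ScCl2F2(NH3)2]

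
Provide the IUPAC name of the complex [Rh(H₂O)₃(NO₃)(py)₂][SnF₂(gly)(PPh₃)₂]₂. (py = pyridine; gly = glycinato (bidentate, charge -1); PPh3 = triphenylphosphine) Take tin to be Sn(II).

triaquanitratobis(pyridine)rhodium(III) difluoro(glycinato)bis(triphenylphosphine)stannate(II)

Both ions are complex: the cation is named first with the plain metal name, the anion second with the -ate form; each ion's ligands are alphabetised independently.
Sn is given as +2; the anion's ligand charges sum to -3, so the complex anion is 1−.
With 2 anions per cation, the cation must be 2×1 = 2+.
Cation: ligand charges sum to -1; for the ion to be 2+, Rh = +3.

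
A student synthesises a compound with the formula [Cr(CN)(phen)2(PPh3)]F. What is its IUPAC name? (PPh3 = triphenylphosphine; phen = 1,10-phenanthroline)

The 1 fluoride counter-ion carries a total charge of -1, so each complex ion is 1+.
Ligand charges: 1×triphenylphosphine (neutral), 1×cyano (-1 each), 2×1,10-phenanthroline (neutral); total -1. So Cr + (-1) = 1+, giving Cr = +2.
Ligands are named alphabetically: cyano before phenanthroline before triphenylphosphine.

cyanobis(1,10-phenanthroline)(triphenylphosphine)chromium(II) fluoride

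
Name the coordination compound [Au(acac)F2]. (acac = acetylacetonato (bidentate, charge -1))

There is no counter-ion, so the complex is neutral overall.
Ligand charges: 1×acetylacetonato (-1 each), 2×fluoro (-1 each); total -3. So Au + (-3) = 0, giving Au = +3.
Ligands are named alphabetically: acetylacetonato before fluoro.

(acetylacetonato)difluorogold(III)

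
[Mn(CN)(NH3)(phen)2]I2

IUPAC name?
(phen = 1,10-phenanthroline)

amminecyanobis(1,10-phenanthroline)manganese(III) iodide

The 2 iodide counter-ions carry a total charge of -2, so each complex ion is 2+.
Ligand charges: 2×1,10-phenanthroline (neutral), 1×ammine (neutral), 1×cyano (-1 each); total -1. So Mn + (-1) = 2+, giving Mn = +3.
Ligands are named alphabetically: ammine before cyano before phenanthroline.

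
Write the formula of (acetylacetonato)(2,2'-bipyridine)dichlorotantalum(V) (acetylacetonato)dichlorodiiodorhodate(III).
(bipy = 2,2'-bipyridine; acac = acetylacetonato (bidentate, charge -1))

[Ta(acac)(bipy)Cl2][Rh(acac)Cl2I2]

Cation [Ta…]: ligand charges -3, Ta(V) ⇒ ion charge 2+.
Anion [Rh…]: ligand charges -5, Rh(III) ⇒ ion charge 2−.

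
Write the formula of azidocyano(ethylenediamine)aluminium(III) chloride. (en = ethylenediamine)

[Al(CN)(en)(N3)]Cl

Ligands: 1 ethylenediamine (en, neutral), 1 cyano (CN, -1), 1 azido (N3, -1). Ligand charge sum = -2.
With Al in oxidation state +3, the complex ion is [Al...]^1+.
Charge balance with chloride (-1) requires 1 complex ion per 1 chloride.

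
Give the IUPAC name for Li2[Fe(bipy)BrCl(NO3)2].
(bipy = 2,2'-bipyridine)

The 2 lithium counter-ions carry a total charge of +2, so each complex ion is 2−.
Ligand charges: 1×2,2'-bipyridine (neutral), 2×nitrato (-1 each), 1×bromo (-1 each), 1×chloro (-1 each); total -4. So Fe + (-4) = 2−, giving Fe = +2.
The complex ion is anionic, so iron takes the -ate form ferrate(II).

lithium (2,2'-bipyridine)bromochlorodinitratoferrate(II)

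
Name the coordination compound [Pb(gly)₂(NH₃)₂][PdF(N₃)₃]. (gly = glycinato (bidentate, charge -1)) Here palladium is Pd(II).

diamminebis(glycinato)lead(IV) triazidofluoropalladate(II)

Both ions are complex: the cation is named first with the plain metal name, the anion second with the -ate form; each ion's ligands are alphabetised independently.
Pd is given as +2; the anion's ligand charges sum to -4, so the complex anion is 2−.
A 1:1 salt means the cation carries the equal and opposite charge, 2+.
Cation: ligand charges sum to -2; for the ion to be 2+, Pb = +4.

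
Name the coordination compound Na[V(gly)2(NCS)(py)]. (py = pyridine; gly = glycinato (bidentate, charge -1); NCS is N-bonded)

The 1 sodium counter-ion carries a total charge of +1, so each complex ion is 1−.
Ligand charges: 1×pyridine (neutral), 2×glycinato (-1 each), 1×isothiocyanato (-1 each); total -3. So V + (-3) = 1−, giving V = +2.
The complex ion is anionic, so vanadium takes the -ate form vanadate(II).

sodium bis(glycinato)isothiocyanato(pyridine)vanadate(II)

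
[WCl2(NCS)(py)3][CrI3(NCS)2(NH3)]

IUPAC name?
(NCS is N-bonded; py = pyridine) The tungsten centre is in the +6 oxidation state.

dichloroisothiocyanatotris(pyridine)tungsten(VI) amminetriiododiisothiocyanatochromate(II)

Both ions are complex: the cation is named first with the plain metal name, the anion second with the -ate form; each ion's ligands are alphabetised independently.
W is given as +6; the cation's ligand charges sum to -3, so the complex cation is 3+.
A 1:1 salt means the anion carries the equal and opposite charge, 3−.
Anion: ligand charges sum to -5; for the ion to be 3−, Cr = +2.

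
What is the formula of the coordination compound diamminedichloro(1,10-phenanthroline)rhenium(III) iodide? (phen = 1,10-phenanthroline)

Ligands: 2 ammine (NH3, neutral), 2 chloro (Cl, -1), 1 1,10-phenanthroline (phen, neutral). Ligand charge sum = -2.
With Re in oxidation state +3, the complex ion is [Re...]^1+.
Charge balance with iodide (-1) requires 1 complex ion per 1 iodide.

[ReCl2(NH3)2(phen)]I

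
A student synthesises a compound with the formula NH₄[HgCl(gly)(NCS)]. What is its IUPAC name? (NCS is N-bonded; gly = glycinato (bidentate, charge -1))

ammonium chloro(glycinato)isothiocyanatomercurate(II)

The 1 ammonium counter-ion carries a total charge of +1, so each complex ion is 1−.
Ligand charges: 1×isothiocyanato (-1 each), 1×glycinato (-1 each), 1×chloro (-1 each); total -3. So Hg + (-3) = 1−, giving Hg = +2.
Ligands are named alphabetically: chloro before glycinato before isothiocyanato.
The complex ion is anionic, so mercury takes the -ate form mercurate(II).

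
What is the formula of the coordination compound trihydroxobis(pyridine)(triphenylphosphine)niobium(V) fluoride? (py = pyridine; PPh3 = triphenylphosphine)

Ligands: 3 hydroxo (OH, -1), 2 pyridine (py, neutral), 1 triphenylphosphine (PPh3, neutral). Ligand charge sum = -3.
Charge balance with fluoride (-1) requires 1 complex ion per 2 fluoride.

[Nb(OH)3(PPh3)(py)2]F2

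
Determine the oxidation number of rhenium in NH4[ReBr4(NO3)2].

+5

1 ammonium outside the brackets (+1 each) → the complex ion is 1−.
Ligand charges: 2×NO3 = -2; 4×Br = -4; sum -6.
Re + (-6) = 1− ⇒ Re is +5.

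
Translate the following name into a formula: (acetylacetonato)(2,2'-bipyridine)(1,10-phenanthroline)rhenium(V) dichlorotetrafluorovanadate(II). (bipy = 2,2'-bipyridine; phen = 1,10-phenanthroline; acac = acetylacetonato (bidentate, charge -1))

Cation [Re…]: ligand charges -1, Re(V) ⇒ ion charge 4+.
Anion [V…]: ligand charges -6, V(II) ⇒ ion charge 4−.
One 4+ cation balances one 4− anion.

[Re(acac)(bipy)(phen)][VCl2F4]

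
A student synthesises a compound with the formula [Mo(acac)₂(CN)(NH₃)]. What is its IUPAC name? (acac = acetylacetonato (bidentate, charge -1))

bis(acetylacetonato)amminecyanomolybdenum(III)

There is no counter-ion, so the complex is neutral overall.
Ligand charges: 1×cyano (-1 each), 2×acetylacetonato (-1 each), 1×ammine (neutral); total -3. So Mo + (-3) = 0, giving Mo = +3.
Ligands are named alphabetically: acetylacetonato before ammine before cyano.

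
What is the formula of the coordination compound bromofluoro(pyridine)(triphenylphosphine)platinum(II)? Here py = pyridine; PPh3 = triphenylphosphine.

Ligands: 1 bromo (Br, -1), 1 fluoro (F, -1), 1 pyridine (py, neutral), 1 triphenylphosphine (PPh3, neutral). Ligand charge sum = -2.
With Pt in oxidation state +2, the complex ion is [Pt...].

[PtBrF(PPh3)(py)]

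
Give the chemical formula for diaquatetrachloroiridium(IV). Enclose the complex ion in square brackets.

[IrCl4(H2O)2]

Ligands: 2 aqua (H2O, neutral), 4 chloro (Cl, -1). Ligand charge sum = -4.
With Ir in oxidation state +4, the complex ion is [Ir...].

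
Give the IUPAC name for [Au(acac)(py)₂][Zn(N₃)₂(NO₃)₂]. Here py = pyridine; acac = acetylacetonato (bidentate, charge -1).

Both ions are complex: the cation is named first with the plain metal name, the anion second with the -ate form; each ion's ligands are alphabetised independently.
Zinc is always +2 in its complexes; the anion's ligand charges sum to -4, so the complex anion is 2−.
A 1:1 salt means the cation carries the equal and opposite charge, 2+.
Cation: ligand charges sum to -1; for the ion to be 2+, Au = +3.

(acetylacetonato)bis(pyridine)gold(III) diazidodinitratozincate(II)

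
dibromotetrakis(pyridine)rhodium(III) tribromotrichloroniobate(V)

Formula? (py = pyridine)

[RhBr2(py)4][NbBr3Cl3]

Cation [Rh…]: ligand charges -2, Rh(III) ⇒ ion charge 1+.
Anion [Nb…]: ligand charges -6, Nb(V) ⇒ ion charge 1−.
One 1+ cation balances one 1− anion.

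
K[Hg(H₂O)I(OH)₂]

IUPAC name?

potassium aquadihydroxoiodomercurate(II)

The 1 potassium counter-ion carries a total charge of +1, so each complex ion is 1−.
Ligand charges: 1×iodo (-1 each), 1×aqua (neutral), 2×hydroxo (-1 each); total -3. So Hg + (-3) = 1−, giving Hg = +2.
The complex ion is anionic, so mercury takes the -ate form mercurate(II).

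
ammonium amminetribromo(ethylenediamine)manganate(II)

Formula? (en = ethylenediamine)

NH4[MnBr3(en)(NH3)]

Ligands: 3 bromo (Br, -1), 1 ethylenediamine (en, neutral), 1 ammine (NH3, neutral). Ligand charge sum = -3.
With Mn in oxidation state +2, the complex ion is [Mn...]^1−.
Charge balance with ammonium (+1) requires 1 complex ion per 1 ammonium.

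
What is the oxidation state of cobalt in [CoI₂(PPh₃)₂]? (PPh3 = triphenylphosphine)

No counter-ion: the bracketed complex is neutral.
Ligand charges: 2×I = -2; 2×PPh3 neutral; sum -2.
Co + (-2) = 0 ⇒ Co is +2.

+2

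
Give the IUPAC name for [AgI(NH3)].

ammineiodosilver(I)

There is no counter-ion, so the complex is neutral overall.
Ligand charges: 1×ammine (neutral), 1×iodo (-1 each); total -1. So Ag + (-1) = 0, giving Ag = +1.
Ligands are named alphabetically: ammine before iodo.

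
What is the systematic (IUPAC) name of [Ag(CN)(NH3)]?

There is no counter-ion, so the complex is neutral overall.
Ligand charges: 1×ammine (neutral), 1×cyano (-1 each); total -1. So Ag + (-1) = 0, giving Ag = +1.
Ligands are named alphabetically: ammine before cyano.

amminecyanosilver(I)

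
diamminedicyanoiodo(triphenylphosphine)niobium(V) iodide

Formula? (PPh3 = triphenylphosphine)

[Nb(CN)2I(NH3)2(PPh3)]I2

Ligands: 1 triphenylphosphine (PPh3, neutral), 2 ammine (NH3, neutral), 2 cyano (CN, -1), 1 iodo (I, -1). Ligand charge sum = -3.
Charge balance with iodide (-1) requires 1 complex ion per 2 iodide.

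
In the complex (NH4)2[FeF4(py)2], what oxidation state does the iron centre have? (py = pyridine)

+2

2 ammonium outside the brackets (+1 each) → the complex ion is 2−.
Ligand charges: 2×py neutral; 4×F = -4; sum -4.
Fe + (-4) = 2− ⇒ Fe is +2.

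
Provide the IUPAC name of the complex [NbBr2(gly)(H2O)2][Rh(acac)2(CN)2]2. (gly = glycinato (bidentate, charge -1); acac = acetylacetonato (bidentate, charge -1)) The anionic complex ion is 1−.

The complex anion is given as 1−; its ligand charges sum to -4, so Rh = +3.
With 2 anions per cation, the cation must be 2×1 = 2+.
Cation: ligand charges sum to -3; for the ion to be 2+, Nb = +5.

diaquadibromo(glycinato)niobium(V) bis(acetylacetonato)dicyanorhodate(III)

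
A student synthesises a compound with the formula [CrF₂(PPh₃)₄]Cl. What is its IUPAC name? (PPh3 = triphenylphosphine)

The 1 chloride counter-ion carries a total charge of -1, so each complex ion is 1+.
Ligand charges: 4×triphenylphosphine (neutral), 2×fluoro (-1 each); total -2. So Cr + (-2) = 1+, giving Cr = +3.
Ligands are named alphabetically: fluoro before triphenylphosphine.

difluorotetrakis(triphenylphosphine)chromium(III) chloride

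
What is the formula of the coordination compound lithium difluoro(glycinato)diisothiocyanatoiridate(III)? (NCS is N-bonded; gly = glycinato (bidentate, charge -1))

Ligands: 2 isothiocyanato (NCS, -1), 2 fluoro (F, -1), 1 glycinato (gly, -1). Ligand charge sum = -5.
With Ir in oxidation state +3, the complex ion is [Ir...]^2−.
Charge balance with lithium (+1) requires 1 complex ion per 2 lithium.

Li2[IrF2(gly)(NCS)2]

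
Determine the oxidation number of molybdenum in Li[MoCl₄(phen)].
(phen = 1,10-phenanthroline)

1 lithium outside the brackets (+1 each) → the complex ion is 1−.
Ligand charges: 4×Cl = -4; 1×phen neutral; sum -4.
Mo + (-4) = 1− ⇒ Mo is +3.

+3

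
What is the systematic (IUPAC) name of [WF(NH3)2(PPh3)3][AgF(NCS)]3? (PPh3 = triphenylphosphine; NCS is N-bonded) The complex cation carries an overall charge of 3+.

The complex cation is given as 3+; its ligand charges sum to -1, so W = +4.
With 3 anions per cation, each anion must be 3/3 = 1−.
Anion: ligand charges sum to -2; for the ion to be 1−, Ag = +1.

diamminefluorotris(triphenylphosphine)tungsten(IV) fluoroisothiocyanatoargentate(I)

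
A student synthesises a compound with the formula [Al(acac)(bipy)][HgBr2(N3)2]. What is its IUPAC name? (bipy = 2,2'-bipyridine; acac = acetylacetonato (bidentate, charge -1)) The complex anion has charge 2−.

Both ions are complex: the cation is named first with the plain metal name, the anion second with the -ate form; each ion's ligands are alphabetised independently.
The complex anion is given as 2−; its ligand charges sum to -4, so Hg = +2.
A 1:1 salt means the cation carries the equal and opposite charge, 2+.
Cation: ligand charges sum to -1; for the ion to be 2+, Al = +3.

(acetylacetonato)(2,2'-bipyridine)aluminium(III) diazidodibromomercurate(II)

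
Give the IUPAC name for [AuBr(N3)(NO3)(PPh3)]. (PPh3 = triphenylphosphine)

There is no counter-ion, so the complex is neutral overall.
Ligand charges: 1×bromo (-1 each), 1×nitrato (-1 each), 1×triphenylphosphine (neutral), 1×azido (-1 each); total -3. So Au + (-3) = 0, giving Au = +3.
Ligands are named alphabetically: azido before bromo before nitrato before triphenylphosphine.

azidobromonitrato(triphenylphosphine)gold(III)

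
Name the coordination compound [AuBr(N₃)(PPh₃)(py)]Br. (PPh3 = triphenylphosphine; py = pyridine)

azidobromo(pyridine)(triphenylphosphine)gold(III) bromide

The 1 bromide counter-ion carries a total charge of -1, so each complex ion is 1+.
Ligand charges: 1×triphenylphosphine (neutral), 1×azido (-1 each), 1×pyridine (neutral), 1×bromo (-1 each); total -2. So Au + (-2) = 1+, giving Au = +3.
Ligands are named alphabetically: azido before bromo before pyridine before triphenylphosphine.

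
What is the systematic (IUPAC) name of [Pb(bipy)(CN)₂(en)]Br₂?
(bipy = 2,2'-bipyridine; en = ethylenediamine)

(2,2'-bipyridine)dicyano(ethylenediamine)lead(IV) bromide

The 2 bromide counter-ions carry a total charge of -2, so each complex ion is 2+.
Ligand charges: 1×2,2'-bipyridine (neutral), 2×cyano (-1 each), 1×ethylenediamine (neutral); total -2. So Pb + (-2) = 2+, giving Pb = +4.
Ligands are named alphabetically: bipyridine before cyano before ethylenediamine.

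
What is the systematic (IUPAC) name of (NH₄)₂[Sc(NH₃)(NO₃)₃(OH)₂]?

ammonium amminedihydroxotrinitratoscandate(III)

The 2 ammonium counter-ions carry a total charge of +2, so each complex ion is 2−.
Ligand charges: 2×hydroxo (-1 each), 1×ammine (neutral), 3×nitrato (-1 each); total -5. So Sc + (-5) = 2−, giving Sc = +3.
Ligands are named alphabetically: ammine before hydroxo before nitrato.
The complex ion is anionic, so scandium takes the -ate form scandate(III).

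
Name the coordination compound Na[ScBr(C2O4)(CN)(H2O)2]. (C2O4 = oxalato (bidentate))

sodium diaquabromocyanooxalatoscandate(III)

The 1 sodium counter-ion carries a total charge of +1, so each complex ion is 1−.
Ligand charges: 1×cyano (-1 each), 2×aqua (neutral), 1×oxalato (-2 each), 1×bromo (-1 each); total -4. So Sc + (-4) = 1−, giving Sc = +3.
The complex ion is anionic, so scandium takes the -ate form scandate(III).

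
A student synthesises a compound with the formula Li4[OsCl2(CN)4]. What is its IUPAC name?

The 4 lithium counter-ions carry a total charge of +4, so each complex ion is 4−.
Ligand charges: 4×cyano (-1 each), 2×chloro (-1 each); total -6. So Os + (-6) = 4−, giving Os = +2.
The complex ion is anionic, so osmium takes the -ate form osmate(II).

lithium dichlorotetracyanoosmate(II)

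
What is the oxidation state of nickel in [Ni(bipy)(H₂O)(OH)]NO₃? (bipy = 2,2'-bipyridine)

+2

1 nitrate outside the brackets (-1 each) → the complex ion is 1+.
Ligand charges: 1×bipy neutral; 1×H2O neutral; 1×OH = -1; sum -1.
Ni + (-1) = 1+ ⇒ Ni is +2.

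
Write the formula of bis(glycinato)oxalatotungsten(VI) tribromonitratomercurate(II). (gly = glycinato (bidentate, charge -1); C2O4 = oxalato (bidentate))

[W(C2O4)(gly)2][HgBr3(NO3)]

Cation [W…]: ligand charges -4, W(VI) ⇒ ion charge 2+.
Anion [Hg…]: ligand charges -4, Hg(II) ⇒ ion charge 2−.
One 2+ cation balances one 2− anion.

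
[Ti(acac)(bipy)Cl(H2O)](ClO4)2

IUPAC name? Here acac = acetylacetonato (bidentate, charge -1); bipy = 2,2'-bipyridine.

(acetylacetonato)aqua(2,2'-bipyridine)chlorotitanium(IV) perchlorate

The 2 perchlorate counter-ions carry a total charge of -2, so each complex ion is 2+.
Ligand charges: 1×aqua (neutral), 1×acetylacetonato (-1 each), 1×chloro (-1 each), 1×2,2'-bipyridine (neutral); total -2. So Ti + (-2) = 2+, giving Ti = +4.
Ligands are named alphabetically: acetylacetonato before aqua before bipyridine before chloro.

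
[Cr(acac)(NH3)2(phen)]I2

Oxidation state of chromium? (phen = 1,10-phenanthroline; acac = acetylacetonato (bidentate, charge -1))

+3

2 iodide outside the brackets (-1 each) → the complex ion is 2+.
Ligand charges: 1×phen neutral; 2×NH3 neutral; 1×acac = -1; sum -1.
Cr + (-1) = 2+ ⇒ Cr is +3.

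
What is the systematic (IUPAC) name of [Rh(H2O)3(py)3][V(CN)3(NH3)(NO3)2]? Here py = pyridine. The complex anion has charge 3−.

Both ions are complex: the cation is named first with the plain metal name, the anion second with the -ate form; each ion's ligands are alphabetised independently.
The complex anion is given as 3−; its ligand charges sum to -5, so V = +2.
A 1:1 salt means the cation carries the equal and opposite charge, 3+.
Cation: ligand charges sum to 0; for the ion to be 3+, Rh = +3.

triaquatris(pyridine)rhodium(III) amminetricyanodinitratovanadate(II)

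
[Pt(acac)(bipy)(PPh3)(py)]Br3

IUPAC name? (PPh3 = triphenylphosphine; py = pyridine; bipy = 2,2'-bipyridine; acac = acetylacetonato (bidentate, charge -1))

(acetylacetonato)(2,2'-bipyridine)(pyridine)(triphenylphosphine)platinum(IV) bromide

The 3 bromide counter-ions carry a total charge of -3, so each complex ion is 3+.
Ligand charges: 1×triphenylphosphine (neutral), 1×pyridine (neutral), 1×2,2'-bipyridine (neutral), 1×acetylacetonato (-1 each); total -1. So Pt + (-1) = 3+, giving Pt = +4.
Ligands are named alphabetically: acetylacetonato before bipyridine before pyridine before triphenylphosphine.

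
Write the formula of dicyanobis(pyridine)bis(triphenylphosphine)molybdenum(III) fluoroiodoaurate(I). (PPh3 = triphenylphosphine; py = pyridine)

Cation [Mo…]: ligand charges -2, Mo(III) ⇒ ion charge 1+.
Anion [Au…]: ligand charges -2, Au(I) ⇒ ion charge 1−.
One 1+ cation balances one 1− anion.

[Mo(CN)2(PPh3)2(py)2][AuFI]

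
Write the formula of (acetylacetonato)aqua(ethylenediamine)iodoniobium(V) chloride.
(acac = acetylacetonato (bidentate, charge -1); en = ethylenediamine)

[Nb(acac)(en)(H2O)I]Cl3

Ligands: 1 aqua (H2O, neutral), 1 acetylacetonato (acac, -1), 1 ethylenediamine (en, neutral), 1 iodo (I, -1). Ligand charge sum = -2.
Charge balance with chloride (-1) requires 1 complex ion per 3 chloride.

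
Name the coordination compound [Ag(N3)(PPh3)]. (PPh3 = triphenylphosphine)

There is no counter-ion, so the complex is neutral overall.
Ligand charges: 1×triphenylphosphine (neutral), 1×azido (-1 each); total -1. So Ag + (-1) = 0, giving Ag = +1.
Ligands are named alphabetically: azido before triphenylphosphine.

azido(triphenylphosphine)silver(I)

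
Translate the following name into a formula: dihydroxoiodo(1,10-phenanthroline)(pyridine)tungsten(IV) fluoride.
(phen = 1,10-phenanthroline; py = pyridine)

[WI(OH)2(phen)(py)]F

Ligands: 1 1,10-phenanthroline (phen, neutral), 1 pyridine (py, neutral), 2 hydroxo (OH, -1), 1 iodo (I, -1). Ligand charge sum = -3.
Charge balance with fluoride (-1) requires 1 complex ion per 1 fluoride.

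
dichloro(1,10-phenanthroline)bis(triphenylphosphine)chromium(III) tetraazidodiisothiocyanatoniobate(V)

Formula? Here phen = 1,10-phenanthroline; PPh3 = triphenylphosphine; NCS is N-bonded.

Cation [Cr…]: ligand charges -2, Cr(III) ⇒ ion charge 1+.
Anion [Nb…]: ligand charges -6, Nb(V) ⇒ ion charge 1−.

[CrCl2(phen)(PPh3)2][Nb(N3)4(NCS)2]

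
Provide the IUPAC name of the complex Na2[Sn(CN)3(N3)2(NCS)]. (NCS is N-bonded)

sodium diazidotricyanoisothiocyanatostannate(IV)

The 2 sodium counter-ions carry a total charge of +2, so each complex ion is 2−.
Ligand charges: 3×cyano (-1 each), 2×azido (-1 each), 1×isothiocyanato (-1 each); total -6. So Sn + (-6) = 2−, giving Sn = +4.
Ligands are named alphabetically: azido before cyano before isothiocyanato.
The complex ion is anionic, so tin takes the -ate form stannate(IV).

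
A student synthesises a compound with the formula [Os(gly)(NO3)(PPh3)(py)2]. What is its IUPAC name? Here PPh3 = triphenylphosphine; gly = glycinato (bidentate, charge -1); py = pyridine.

There is no counter-ion, so the complex is neutral overall.
Ligand charges: 1×triphenylphosphine (neutral), 1×glycinato (-1 each), 1×nitrato (-1 each), 2×pyridine (neutral); total -2. So Os + (-2) = 0, giving Os = +2.
Ligands are named alphabetically: glycinato before nitrato before pyridine before triphenylphosphine.

(glycinato)nitratobis(pyridine)(triphenylphosphine)osmium(II)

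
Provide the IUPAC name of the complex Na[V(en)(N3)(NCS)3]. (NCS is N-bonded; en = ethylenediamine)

The 1 sodium counter-ion carries a total charge of +1, so each complex ion is 1−.
Ligand charges: 1×azido (-1 each), 3×isothiocyanato (-1 each), 1×ethylenediamine (neutral); total -4. So V + (-4) = 1−, giving V = +3.
Ligands are named alphabetically: azido before ethylenediamine before isothiocyanato.
The complex ion is anionic, so vanadium takes the -ate form vanadate(III).

sodium azido(ethylenediamine)triisothiocyanatovanadate(III)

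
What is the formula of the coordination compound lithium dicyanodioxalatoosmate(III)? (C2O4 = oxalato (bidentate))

Ligands: 2 cyano (CN, -1), 2 oxalato (C2O4, -2). Ligand charge sum = -6.
With Os in oxidation state +3, the complex ion is [Os...]^3−.
Charge balance with lithium (+1) requires 1 complex ion per 3 lithium.

Li3[Os(C2O4)2(CN)2]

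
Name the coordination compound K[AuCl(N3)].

The 1 potassium counter-ion carries a total charge of +1, so each complex ion is 1−.
Ligand charges: 1×azido (-1 each), 1×chloro (-1 each); total -2. So Au + (-2) = 1−, giving Au = +1.
Ligands are named alphabetically: azido before chloro.
The complex ion is anionic, so gold takes the -ate form aurate(I).

potassium azidochloroaurate(I)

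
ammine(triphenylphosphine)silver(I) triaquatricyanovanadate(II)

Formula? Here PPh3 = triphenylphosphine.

Cation [Ag…]: ligand charges 0, Ag(I) ⇒ ion charge 1+.
Anion [V…]: ligand charges -3, V(II) ⇒ ion charge 1−.
One 1+ cation balances one 1− anion.

[Ag(NH3)(PPh3)][V(CN)3(H2O)3]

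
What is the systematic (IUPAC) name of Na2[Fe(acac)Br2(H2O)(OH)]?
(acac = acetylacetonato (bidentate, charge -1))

The 2 sodium counter-ions carry a total charge of +2, so each complex ion is 2−.
Ligand charges: 1×aqua (neutral), 2×bromo (-1 each), 1×acetylacetonato (-1 each), 1×hydroxo (-1 each); total -4. So Fe + (-4) = 2−, giving Fe = +2.
Ligands are named alphabetically: acetylacetonato before aqua before bromo before hydroxo.
The complex ion is anionic, so iron takes the -ate form ferrate(II).

sodium (acetylacetonato)aquadibromohydroxoferrate(II)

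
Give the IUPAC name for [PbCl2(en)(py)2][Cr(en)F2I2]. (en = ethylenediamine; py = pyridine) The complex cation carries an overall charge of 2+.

The complex cation is given as 2+; its ligand charges sum to -2, so Pb = +4.
A 1:1 salt means the anion carries the equal and opposite charge, 2−.
Anion: ligand charges sum to -4; for the ion to be 2−, Cr = +2.

dichloro(ethylenediamine)bis(pyridine)lead(IV) (ethylenediamine)difluorodiiodochromate(II)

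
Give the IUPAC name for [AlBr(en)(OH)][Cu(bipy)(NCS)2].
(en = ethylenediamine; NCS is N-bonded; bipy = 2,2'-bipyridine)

bromo(ethylenediamine)hydroxoaluminium(III) (2,2'-bipyridine)diisothiocyanatocuprate(I)

Aluminium is always +3 in its complexes; the cation's ligand charges sum to -2, so the complex cation is 1+.
A 1:1 salt means the anion carries the equal and opposite charge, 1−.
Anion: ligand charges sum to -2; for the ion to be 1−, Cu = +1.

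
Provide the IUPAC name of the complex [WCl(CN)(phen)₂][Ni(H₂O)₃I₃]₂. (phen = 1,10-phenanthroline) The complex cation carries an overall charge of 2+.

chlorocyanobis(1,10-phenanthroline)tungsten(IV) triaquatriiodonickelate(II)

The complex cation is given as 2+; its ligand charges sum to -2, so W = +4.
With 2 anions per cation, each anion must be 2/2 = 1−.
Anion: ligand charges sum to -3; for the ion to be 1−, Ni = +2.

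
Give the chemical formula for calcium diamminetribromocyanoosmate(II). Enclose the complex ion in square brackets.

Ligands: 2 ammine (NH3, neutral), 3 bromo (Br, -1), 1 cyano (CN, -1). Ligand charge sum = -4.
With Os in oxidation state +2, the complex ion is [Os...]^2−.
Charge balance with calcium (+2) requires 1 complex ion per 1 calcium.

Ca[OsBr3(CN)(NH3)2]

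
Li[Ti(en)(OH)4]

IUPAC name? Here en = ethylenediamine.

lithium (ethylenediamine)tetrahydroxotitanate(III)

The 1 lithium counter-ion carries a total charge of +1, so each complex ion is 1−.
Ligand charges: 1×ethylenediamine (neutral), 4×hydroxo (-1 each); total -4. So Ti + (-4) = 1−, giving Ti = +3.
Ligands are named alphabetically: ethylenediamine before hydroxo.
The complex ion is anionic, so titanium takes the -ate form titanate(III).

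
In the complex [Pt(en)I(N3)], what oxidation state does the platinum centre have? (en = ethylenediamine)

No counter-ion: the bracketed complex is neutral.
Ligand charges: 1×en neutral; 1×I = -1; 1×N3 = -1; sum -2.
Pt + (-2) = 0 ⇒ Pt is +2.

+2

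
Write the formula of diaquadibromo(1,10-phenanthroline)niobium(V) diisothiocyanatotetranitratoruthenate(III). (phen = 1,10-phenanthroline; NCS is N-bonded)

Cation [Nb…]: ligand charges -2, Nb(V) ⇒ ion charge 3+.
Anion [Ru…]: ligand charges -6, Ru(III) ⇒ ion charge 3−.
One 3+ cation balances one 3− anion.

[NbBr2(H2O)2(phen)][Ru(NCS)2(NO3)4]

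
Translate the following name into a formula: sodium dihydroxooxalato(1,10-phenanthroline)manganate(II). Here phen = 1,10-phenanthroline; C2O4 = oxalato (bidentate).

Na2[Mn(C2O4)(OH)2(phen)]

Ligands: 1 1,10-phenanthroline (phen, neutral), 2 hydroxo (OH, -1), 1 oxalato (C2O4, -2). Ligand charge sum = -4.
With Mn in oxidation state +2, the complex ion is [Mn...]^2−.
Charge balance with sodium (+1) requires 1 complex ion per 2 sodium.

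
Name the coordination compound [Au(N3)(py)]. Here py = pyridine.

There is no counter-ion, so the complex is neutral overall.
Ligand charges: 1×azido (-1 each), 1×pyridine (neutral); total -1. So Au + (-1) = 0, giving Au = +1.
Ligands are named alphabetically: azido before pyridine.

azido(pyridine)gold(I)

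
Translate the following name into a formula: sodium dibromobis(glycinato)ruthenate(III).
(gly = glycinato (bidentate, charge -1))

Na[RuBr2(gly)2]

Ligands: 2 bromo (Br, -1), 2 glycinato (gly, -1). Ligand charge sum = -4.
Charge balance with sodium (+1) requires 1 complex ion per 1 sodium.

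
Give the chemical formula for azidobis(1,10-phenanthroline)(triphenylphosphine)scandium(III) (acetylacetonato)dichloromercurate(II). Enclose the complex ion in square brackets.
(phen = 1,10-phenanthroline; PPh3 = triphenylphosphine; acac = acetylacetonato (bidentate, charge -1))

[Sc(N3)(phen)2(PPh3)][Hg(acac)Cl2]2

Cation [Sc…]: ligand charges -1, Sc(III) ⇒ ion charge 2+.
Anion [Hg…]: ligand charges -3, Hg(II) ⇒ ion charge 1−.
One 2+ cation requires 2 of the 1− anion.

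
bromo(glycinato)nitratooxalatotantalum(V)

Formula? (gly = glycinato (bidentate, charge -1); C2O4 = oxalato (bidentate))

[TaBr(C2O4)(gly)(NO3)]

Ligands: 1 bromo (Br, -1), 1 glycinato (gly, -1), 1 oxalato (C2O4, -2), 1 nitrato (NO3, -1). Ligand charge sum = -5.
With Ta in oxidation state +5, the complex ion is [Ta...].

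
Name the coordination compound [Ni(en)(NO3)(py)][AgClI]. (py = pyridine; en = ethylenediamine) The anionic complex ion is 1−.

The complex anion is given as 1−; its ligand charges sum to -2, so Ag = +1.
A 1:1 salt means the cation carries the equal and opposite charge, 1+.
Cation: ligand charges sum to -1; for the ion to be 1+, Ni = +2.

(ethylenediamine)nitrato(pyridine)nickel(II) chloroiodoargentate(I)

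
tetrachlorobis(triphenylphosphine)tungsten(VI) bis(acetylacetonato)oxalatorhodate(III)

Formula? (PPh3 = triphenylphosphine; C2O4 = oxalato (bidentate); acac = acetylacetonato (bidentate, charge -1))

[WCl4(PPh3)2][Rh(acac)2(C2O4)]2

Cation [W…]: ligand charges -4, W(VI) ⇒ ion charge 2+.
Anion [Rh…]: ligand charges -4, Rh(III) ⇒ ion charge 1−.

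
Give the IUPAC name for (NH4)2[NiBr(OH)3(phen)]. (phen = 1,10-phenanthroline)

The 2 ammonium counter-ions carry a total charge of +2, so each complex ion is 2−.
Ligand charges: 1×bromo (-1 each), 1×1,10-phenanthroline (neutral), 3×hydroxo (-1 each); total -4. So Ni + (-4) = 2−, giving Ni = +2.
Ligands are named alphabetically: bromo before hydroxo before phenanthroline.
The complex ion is anionic, so nickel takes the -ate form nickelate(II).

ammonium bromotrihydroxo(1,10-phenanthroline)nickelate(II)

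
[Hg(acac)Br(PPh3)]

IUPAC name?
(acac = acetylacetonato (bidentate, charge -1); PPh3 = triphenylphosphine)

(acetylacetonato)bromo(triphenylphosphine)mercury(II)

There is no counter-ion, so the complex is neutral overall.
Ligand charges: 1×bromo (-1 each), 1×acetylacetonato (-1 each), 1×triphenylphosphine (neutral); total -2. So Hg + (-2) = 0, giving Hg = +2.
Ligands are named alphabetically: acetylacetonato before bromo before triphenylphosphine.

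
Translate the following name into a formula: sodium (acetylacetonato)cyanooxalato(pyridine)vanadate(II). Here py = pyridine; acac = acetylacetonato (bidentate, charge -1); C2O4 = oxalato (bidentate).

Na2[V(acac)(C2O4)(CN)(py)]

Ligands: 1 pyridine (py, neutral), 1 acetylacetonato (acac, -1), 1 cyano (CN, -1), 1 oxalato (C2O4, -2). Ligand charge sum = -4.
With V in oxidation state +2, the complex ion is [V...]^2−.
Charge balance with sodium (+1) requires 1 complex ion per 2 sodium.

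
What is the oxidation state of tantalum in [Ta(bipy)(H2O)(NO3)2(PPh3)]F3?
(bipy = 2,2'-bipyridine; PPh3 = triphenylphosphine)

3 fluoride outside the brackets (-1 each) → the complex ion is 3+.
Ligand charges: 2×NO3 = -2; 1×bipy neutral; 1×H2O neutral; 1×PPh3 neutral; sum -2.
Ta + (-2) = 3+ ⇒ Ta is +5.

+5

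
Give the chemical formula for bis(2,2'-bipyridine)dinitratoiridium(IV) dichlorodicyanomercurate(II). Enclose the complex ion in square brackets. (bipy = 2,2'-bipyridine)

Cation [Ir…]: ligand charges -2, Ir(IV) ⇒ ion charge 2+.
Anion [Hg…]: ligand charges -4, Hg(II) ⇒ ion charge 2−.
One 2+ cation balances one 2− anion.

[Ir(bipy)2(NO3)2][HgCl2(CN)2]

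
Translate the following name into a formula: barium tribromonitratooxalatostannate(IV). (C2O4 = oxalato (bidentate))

Ligands: 1 nitrato (NO3, -1), 1 oxalato (C2O4, -2), 3 bromo (Br, -1). Ligand charge sum = -6.
With Sn in oxidation state +4, the complex ion is [Sn...]^2−.
Charge balance with barium (+2) requires 1 complex ion per 1 barium.

Ba[SnBr3(C2O4)(NO3)]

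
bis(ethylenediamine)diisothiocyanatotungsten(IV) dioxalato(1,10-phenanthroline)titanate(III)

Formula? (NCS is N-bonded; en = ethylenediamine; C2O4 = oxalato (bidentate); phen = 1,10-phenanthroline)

Cation [W…]: ligand charges -2, W(IV) ⇒ ion charge 2+.
Anion [Ti…]: ligand charges -4, Ti(III) ⇒ ion charge 1−.
One 2+ cation requires 2 of the 1− anion.

[W(en)2(NCS)2][Ti(C2O4)2(phen)]2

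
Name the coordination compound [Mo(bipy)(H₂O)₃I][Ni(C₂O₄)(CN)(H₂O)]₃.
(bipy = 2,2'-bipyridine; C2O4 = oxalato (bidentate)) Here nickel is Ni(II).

Ni is given as +2; the anion's ligand charges sum to -3, so the complex anion is 1−.
With 3 anions per cation, the cation must be 3×1 = 3+.
Cation: ligand charges sum to -1; for the ion to be 3+, Mo = +4.

triaqua(2,2'-bipyridine)iodomolybdenum(IV) aquacyanooxalatonickelate(II)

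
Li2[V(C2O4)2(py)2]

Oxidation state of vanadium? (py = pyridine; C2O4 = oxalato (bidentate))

+2

2 lithium outside the brackets (+1 each) → the complex ion is 2−.
Ligand charges: 2×py neutral; 2×C2O4 = -4; sum -4.
V + (-4) = 2− ⇒ V is +2.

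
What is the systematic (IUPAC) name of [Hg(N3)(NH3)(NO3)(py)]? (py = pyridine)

There is no counter-ion, so the complex is neutral overall.
Ligand charges: 1×pyridine (neutral), 1×azido (-1 each), 1×nitrato (-1 each), 1×ammine (neutral); total -2. So Hg + (-2) = 0, giving Hg = +2.
Ligands are named alphabetically: ammine before azido before nitrato before pyridine.

ammineazidonitrato(pyridine)mercury(II)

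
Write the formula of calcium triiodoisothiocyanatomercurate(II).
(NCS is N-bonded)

Ca[HgI3(NCS)]

Ligands: 3 iodo (I, -1), 1 isothiocyanato (NCS, -1). Ligand charge sum = -4.
With Hg in oxidation state +2, the complex ion is [Hg...]^2−.
Charge balance with calcium (+2) requires 1 complex ion per 1 calcium.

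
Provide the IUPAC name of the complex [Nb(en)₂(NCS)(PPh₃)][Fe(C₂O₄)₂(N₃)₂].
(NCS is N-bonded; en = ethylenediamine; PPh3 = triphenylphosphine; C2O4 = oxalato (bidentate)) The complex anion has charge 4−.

Both ions are complex: the cation is named first with the plain metal name, the anion second with the -ate form; each ion's ligands are alphabetised independently.
The complex anion is given as 4−; its ligand charges sum to -6, so Fe = +2.
A 1:1 salt means the cation carries the equal and opposite charge, 4+.
Cation: ligand charges sum to -1; for the ion to be 4+, Nb = +5.

bis(ethylenediamine)isothiocyanato(triphenylphosphine)niobium(V) diazidodioxalatoferrate(II)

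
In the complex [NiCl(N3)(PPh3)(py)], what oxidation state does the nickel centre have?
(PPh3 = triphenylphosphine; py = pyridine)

+2

No counter-ion: the bracketed complex is neutral.
Ligand charges: 1×N3 = -1; 1×Cl = -1; 1×PPh3 neutral; 1×py neutral; sum -2.
Ni + (-2) = 0 ⇒ Ni is +2.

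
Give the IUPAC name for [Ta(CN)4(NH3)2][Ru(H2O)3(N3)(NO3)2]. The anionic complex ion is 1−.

diamminetetracyanotantalum(V) triaquaazidodinitratoruthenate(II)

Both ions are complex: the cation is named first with the plain metal name, the anion second with the -ate form; each ion's ligands are alphabetised independently.
The complex anion is given as 1−; its ligand charges sum to -3, so Ru = +2.
A 1:1 salt means the cation carries the equal and opposite charge, 1+.
Cation: ligand charges sum to -4; for the ion to be 1+, Ta = +5.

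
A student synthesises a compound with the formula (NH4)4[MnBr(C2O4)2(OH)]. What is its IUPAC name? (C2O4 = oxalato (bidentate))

The 4 ammonium counter-ions carry a total charge of +4, so each complex ion is 4−.
Ligand charges: 1×hydroxo (-1 each), 2×oxalato (-2 each), 1×bromo (-1 each); total -6. So Mn + (-6) = 4−, giving Mn = +2.
Ligands are named alphabetically: bromo before hydroxo before oxalato.
The complex ion is anionic, so manganese takes the -ate form manganate(II).

ammonium bromohydroxodioxalatomanganate(II)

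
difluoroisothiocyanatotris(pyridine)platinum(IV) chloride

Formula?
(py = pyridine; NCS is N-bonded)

[PtF2(NCS)(py)3]Cl

Ligands: 3 pyridine (py, neutral), 1 isothiocyanato (NCS, -1), 2 fluoro (F, -1). Ligand charge sum = -3.
With Pt in oxidation state +4, the complex ion is [Pt...]^1+.
Charge balance with chloride (-1) requires 1 complex ion per 1 chloride.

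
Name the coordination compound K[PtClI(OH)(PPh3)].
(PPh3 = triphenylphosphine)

potassium chlorohydroxoiodo(triphenylphosphine)platinate(II)

The 1 potassium counter-ion carries a total charge of +1, so each complex ion is 1−.
Ligand charges: 1×chloro (-1 each), 1×iodo (-1 each), 1×triphenylphosphine (neutral), 1×hydroxo (-1 each); total -3. So Pt + (-3) = 1−, giving Pt = +2.
The complex ion is anionic, so platinum takes the -ate form platinate(II).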